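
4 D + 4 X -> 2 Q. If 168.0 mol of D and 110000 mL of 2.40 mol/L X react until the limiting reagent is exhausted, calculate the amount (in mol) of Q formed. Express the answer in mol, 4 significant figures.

n(D) = 168.0 mol
n(X) = 2.40 × 110000/1000 = 264.0 mol
n/ν for D = 168.0/4 = 42.00
n/ν for X = 264.0/4 = 66.00
Smallest n/ν is D → limiting reagent.
n(Q) = (2/4) × 168.0 = 84.00 mol

84.00 mol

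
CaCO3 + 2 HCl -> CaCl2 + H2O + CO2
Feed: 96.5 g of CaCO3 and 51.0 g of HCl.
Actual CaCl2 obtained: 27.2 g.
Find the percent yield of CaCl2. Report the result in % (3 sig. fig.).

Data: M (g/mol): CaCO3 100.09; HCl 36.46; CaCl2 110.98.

35.0 %

n(CaCO3) = 96.50 / 100.09 = 0.9641 mol
n(HCl) = 51.00 / 36.46 = 1.399 mol
n/ν → CaCO3: 0.9641, HCl: 0.6995; HCl is limiting.
theoretical n(CaCl2) = (1/2) × 1.399 = 0.6995 mol → 77.63 g
% yield = 27.2 / 77.63 × 100 = 35.04 %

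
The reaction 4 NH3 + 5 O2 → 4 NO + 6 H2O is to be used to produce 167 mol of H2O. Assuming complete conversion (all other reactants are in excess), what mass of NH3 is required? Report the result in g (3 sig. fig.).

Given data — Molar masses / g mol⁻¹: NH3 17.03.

1900 g

n(H2O) = 167.0 mol
n(NH3) = (4/6) × 167.0 = 111.3 mol
mass = 111.3 × 17.03 = 1895 g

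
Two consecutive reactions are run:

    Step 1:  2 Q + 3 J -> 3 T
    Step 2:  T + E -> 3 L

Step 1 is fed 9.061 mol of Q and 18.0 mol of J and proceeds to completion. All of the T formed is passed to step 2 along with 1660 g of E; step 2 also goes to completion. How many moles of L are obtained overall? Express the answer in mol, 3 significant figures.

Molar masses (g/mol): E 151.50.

32.9 mol

Step 1:
n(Q) = 9.061 mol
n(J) = 18.00 mol
n/ν for Q = 9.061/2 = 4.531
n/ν for J = 18.00/3 = 6.000
Smallest n/ν is Q → limiting reagent.
n(T) produced = (3/2) × 9.061 = 13.59 mol
Step 2:
n(T) available = 13.59 mol
n(E) = 1660 / 151.50 = 10.96 mol
n/ν for T = 13.59/1 = 13.59
n/ν for E = 10.96/1 = 10.96
Smallest n/ν is E → limiting reagent.
n(L) = (3/1) × 10.96 = 32.88 mol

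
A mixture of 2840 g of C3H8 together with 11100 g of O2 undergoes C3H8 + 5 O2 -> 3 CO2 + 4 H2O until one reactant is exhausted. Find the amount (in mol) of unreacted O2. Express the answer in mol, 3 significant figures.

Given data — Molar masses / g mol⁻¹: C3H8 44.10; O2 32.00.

n(C3H8) = 2840 / 44.10 = 64.40 mol
n(O2) = 11100 / 32.00 = 346.9 mol
n/ν → C3H8: 64.40, O2: 69.38; C3H8 is limiting.
O2 consumed = (5/1) × 64.40 = 322.0 mol
O2 remaining = 346.9 − 322.0 = 24.90 mol

24.9 mol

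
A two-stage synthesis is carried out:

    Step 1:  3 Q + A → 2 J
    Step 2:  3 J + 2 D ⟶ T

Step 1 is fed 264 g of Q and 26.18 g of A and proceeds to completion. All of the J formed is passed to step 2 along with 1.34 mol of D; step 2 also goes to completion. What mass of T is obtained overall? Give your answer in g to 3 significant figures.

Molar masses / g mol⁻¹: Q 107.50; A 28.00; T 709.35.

Step 1:
n(Q) = 264.0 / 107.50 = 2.456 mol
n(A) = 26.18 / 28.00 = 0.9350 mol
n/ν for Q = 2.456/3 = 0.8187
n/ν for A = 0.9350/1 = 0.9350
Smallest n/ν is Q → limiting reagent.
n(J) produced = (2/3) × 2.456 = 1.637 mol
Step 2:
n(J) available = 1.637 mol
n(D) = 1.340 mol
n/ν for J = 1.637/3 = 0.5457
n/ν for D = 1.340/2 = 0.6700
Smallest n/ν is J → limiting reagent.
n(T) = (1/3) × 1.637 = 0.5457 mol
mass = 0.5457 × 709.35 = 387.1 g

387 g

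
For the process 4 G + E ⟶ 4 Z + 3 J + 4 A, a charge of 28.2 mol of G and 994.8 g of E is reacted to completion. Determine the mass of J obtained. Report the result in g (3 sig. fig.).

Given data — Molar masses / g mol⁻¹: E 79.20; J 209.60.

n(G) = 28.20 mol
n(E) = 994.8 / 79.20 = 12.56 mol
n/ν for G = 28.20/4 = 7.050
n/ν for E = 12.56/1 = 12.56
Smallest n/ν is G → limiting reagent.
n(J) = (3/4) × 28.20 = 21.15 mol
mass = 21.15 × 209.60 = 4433 g

4430 g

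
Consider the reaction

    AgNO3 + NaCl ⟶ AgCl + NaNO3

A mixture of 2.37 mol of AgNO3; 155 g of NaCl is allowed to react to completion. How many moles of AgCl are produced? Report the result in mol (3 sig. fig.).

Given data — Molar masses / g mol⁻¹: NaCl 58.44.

n(AgNO3) = 2.370 mol
n(NaCl) = 155.0 / 58.44 = 2.652 mol
n/ν for AgNO3 = 2.370/1 = 2.370
n/ν for NaCl = 2.652/1 = 2.652
Smallest n/ν is AgNO3 → limiting reagent.
n(AgCl) = (1/1) × 2.370 = 2.370 mol

2.37 mol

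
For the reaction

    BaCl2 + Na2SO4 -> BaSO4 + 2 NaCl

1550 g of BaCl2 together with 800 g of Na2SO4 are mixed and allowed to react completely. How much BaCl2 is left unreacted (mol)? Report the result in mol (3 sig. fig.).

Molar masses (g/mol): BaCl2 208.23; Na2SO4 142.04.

n(BaCl2) = 1550 / 208.23 = 7.444 mol
n(Na2SO4) = 800.0 / 142.04 = 5.632 mol
n/ν for BaCl2 = 7.444/1 = 7.444
n/ν for Na2SO4 = 5.632/1 = 5.632
Smallest n/ν is Na2SO4 → limiting reagent.
BaCl2 consumed = (1/1) × 5.632 = 5.632 mol
BaCl2 remaining = 7.444 − 5.632 = 1.812 mol

1.81 mol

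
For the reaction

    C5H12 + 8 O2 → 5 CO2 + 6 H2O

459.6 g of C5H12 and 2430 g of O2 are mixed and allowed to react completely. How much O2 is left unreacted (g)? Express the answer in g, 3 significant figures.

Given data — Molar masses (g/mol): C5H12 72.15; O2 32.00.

799 g

n(C5H12) = 459.6 / 72.15 = 6.370 mol
n(O2) = 2430 / 32.00 = 75.94 mol
n/ν for C5H12 = 6.370/1 = 6.370
n/ν for O2 = 75.94/8 = 9.493
Smallest n/ν is C5H12 → limiting reagent.
O2 consumed = (8/1) × 6.370 = 50.96 mol
O2 remaining = 75.94 − 50.96 = 24.98 mol
mass = 24.98 × 32.00 = 799.4 g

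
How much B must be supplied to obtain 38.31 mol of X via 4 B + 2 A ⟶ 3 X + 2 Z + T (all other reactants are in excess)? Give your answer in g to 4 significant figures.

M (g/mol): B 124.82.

6376 g

n(X) = 38.31 mol
n(B) = (4/3) × 38.31 = 51.08 mol
mass = 51.08 × 124.82 = 6376 g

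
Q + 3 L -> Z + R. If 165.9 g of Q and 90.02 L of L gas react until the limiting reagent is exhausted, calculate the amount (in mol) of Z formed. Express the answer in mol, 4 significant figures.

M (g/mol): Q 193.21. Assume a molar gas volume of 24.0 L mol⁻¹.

0.8587 mol

n(Q) = 165.9 / 193.21 = 0.8587 mol
n(L) = 90.02 / 24.0 = 3.751 mol
n/ν for Q = 0.8587/1 = 0.8587
n/ν for L = 3.751/3 = 1.250
Smallest n/ν is Q → limiting reagent.
n(Z) = (1/1) × 0.8587 = 0.8587 mol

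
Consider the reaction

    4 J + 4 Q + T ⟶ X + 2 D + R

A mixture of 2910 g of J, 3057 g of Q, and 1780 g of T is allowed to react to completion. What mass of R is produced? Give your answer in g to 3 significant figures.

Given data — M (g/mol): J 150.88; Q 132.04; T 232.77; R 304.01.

n(J) = 2910 / 150.88 = 19.29 mol
n(Q) = 3057 / 132.04 = 23.15 mol
n(T) = 1780 / 232.77 = 7.647 mol
n/ν → J: 4.823, Q: 5.788, T: 7.647; J is limiting.
n(R) = (1/4) × 19.29 = 4.823 mol
mass = 4.823 × 304.01 = 1466 g

1470 g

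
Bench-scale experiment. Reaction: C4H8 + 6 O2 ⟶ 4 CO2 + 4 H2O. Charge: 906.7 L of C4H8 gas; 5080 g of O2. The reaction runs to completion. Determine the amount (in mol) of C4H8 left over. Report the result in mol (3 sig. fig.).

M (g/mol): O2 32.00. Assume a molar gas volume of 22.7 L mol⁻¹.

13.5 mol

n(C4H8) = 906.7 / 22.7 = 39.94 mol
n(O2) = 5080 / 32.00 = 158.8 mol
n/ν → C4H8: 39.94, O2: 26.47; O2 is limiting.
C4H8 consumed = (1/6) × 158.8 = 26.47 mol
C4H8 remaining = 39.94 − 26.47 = 13.47 mol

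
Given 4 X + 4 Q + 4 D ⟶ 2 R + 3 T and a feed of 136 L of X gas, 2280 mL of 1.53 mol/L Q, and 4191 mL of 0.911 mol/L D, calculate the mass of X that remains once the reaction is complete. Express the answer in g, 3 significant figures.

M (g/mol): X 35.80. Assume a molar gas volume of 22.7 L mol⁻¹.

n(X) = 136.0 / 22.7 = 5.991 mol
n(Q) = 1.53 × 2280/1000 = 3.488 mol
n(D) = 0.911 × 4191/1000 = 3.818 mol
n/ν for X = 5.991/4 = 1.498
n/ν for Q = 3.488/4 = 0.8720
n/ν for D = 3.818/4 = 0.9545
Smallest n/ν is Q → limiting reagent.
X consumed = (4/4) × 3.488 = 3.488 mol
X remaining = 5.991 − 3.488 = 2.503 mol
mass = 2.503 × 35.80 = 89.61 g

89.6 g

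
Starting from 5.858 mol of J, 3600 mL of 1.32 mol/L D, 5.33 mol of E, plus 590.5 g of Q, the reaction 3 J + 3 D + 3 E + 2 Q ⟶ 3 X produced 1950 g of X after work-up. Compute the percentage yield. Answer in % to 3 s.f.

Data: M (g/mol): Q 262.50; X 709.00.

81.5 %

n(J) = 5.858 mol
n(D) = 1.32 × 3600/1000 = 4.752 mol
n(E) = 5.330 mol
n(Q) = 590.5 / 262.50 = 2.250 mol
n/ν → J: 1.953, D: 1.584, E: 1.777, Q: 1.125; Q is limiting.
theoretical n(X) = (3/2) × 2.250 = 3.375 mol → 2393 g
% yield = 1950 / 2393 × 100 = 81.49 %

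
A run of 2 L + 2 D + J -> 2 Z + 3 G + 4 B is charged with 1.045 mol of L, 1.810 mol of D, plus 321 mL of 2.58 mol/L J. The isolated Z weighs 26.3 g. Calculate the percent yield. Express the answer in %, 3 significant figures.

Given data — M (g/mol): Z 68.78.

n(L) = 1.045 mol
n(D) = 1.810 mol
n(J) = 2.58 × 321.0/1000 = 0.8282 mol
n/ν for L = 1.045/2 = 0.5225
n/ν for D = 1.810/2 = 0.9050
n/ν for J = 0.8282/1 = 0.8282
Smallest n/ν is L → limiting reagent.
theoretical n(Z) = (2/2) × 1.045 = 1.045 mol → 71.88 g
% yield = 26.3 / 71.88 × 100 = 36.59 %

36.6 %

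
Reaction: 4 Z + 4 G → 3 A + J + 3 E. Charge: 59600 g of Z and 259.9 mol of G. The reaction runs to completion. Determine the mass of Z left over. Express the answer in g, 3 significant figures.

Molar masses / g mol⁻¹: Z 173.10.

n(Z) = 59600 / 173.10 = 344.3 mol
n(G) = 259.9 mol
n/ν for Z = 344.3/4 = 86.08
n/ν for G = 259.9/4 = 64.98
Smallest n/ν is G → limiting reagent.
Z consumed = (4/4) × 259.9 = 259.9 mol
Z remaining = 344.3 − 259.9 = 84.40 mol
mass = 84.40 × 173.10 = 14610 g

14600 g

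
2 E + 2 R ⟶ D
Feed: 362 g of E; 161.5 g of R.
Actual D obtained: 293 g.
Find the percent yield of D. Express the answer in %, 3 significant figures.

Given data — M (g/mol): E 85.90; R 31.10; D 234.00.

59.4 %

n(E) = 362.0 / 85.90 = 4.214 mol
n(R) = 161.5 / 31.10 = 5.193 mol
n/ν → E: 2.107, R: 2.597; E is limiting.
theoretical n(D) = (1/2) × 4.214 = 2.107 mol → 493.0 g
% yield = 293 / 493.0 × 100 = 59.43 %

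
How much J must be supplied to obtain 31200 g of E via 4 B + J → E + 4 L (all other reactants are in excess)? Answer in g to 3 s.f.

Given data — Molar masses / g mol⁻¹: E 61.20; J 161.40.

82300 g

n(E) = 31200 / 61.20 = 509.8 mol
n(J) = (1/1) × 509.8 = 509.8 mol
mass = 509.8 × 161.40 = 82280 g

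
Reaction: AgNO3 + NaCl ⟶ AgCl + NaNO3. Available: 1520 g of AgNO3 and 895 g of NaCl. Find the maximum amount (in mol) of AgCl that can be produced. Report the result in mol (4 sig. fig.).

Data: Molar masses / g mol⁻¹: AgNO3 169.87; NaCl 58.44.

8.948 mol

n(AgNO3) = 1520 / 169.87 = 8.948 mol
n(NaCl) = 895.0 / 58.44 = 15.31 mol
n/ν for AgNO3 = 8.948/1 = 8.948
n/ν for NaCl = 15.31/1 = 15.31
Smallest n/ν is AgNO3 → limiting reagent.
n(AgCl) = (1/1) × 8.948 = 8.948 mol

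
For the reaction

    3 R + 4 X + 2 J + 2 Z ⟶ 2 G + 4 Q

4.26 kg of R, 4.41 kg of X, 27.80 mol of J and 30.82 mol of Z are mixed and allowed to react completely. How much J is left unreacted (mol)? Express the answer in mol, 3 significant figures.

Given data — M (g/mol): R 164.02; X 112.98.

10.5 mol

n(R) = 4.260×1000 / 164.02 = 25.97 mol
n(X) = 4.410×1000 / 112.98 = 39.03 mol
n(J) = 27.80 mol
n(Z) = 30.82 mol
n/ν for R = 25.97/3 = 8.657
n/ν for X = 39.03/4 = 9.758
n/ν for J = 27.80/2 = 13.90
n/ν for Z = 30.82/2 = 15.41
Smallest n/ν is R → limiting reagent.
J consumed = (2/3) × 25.97 = 17.31 mol
J remaining = 27.80 − 17.31 = 10.49 mol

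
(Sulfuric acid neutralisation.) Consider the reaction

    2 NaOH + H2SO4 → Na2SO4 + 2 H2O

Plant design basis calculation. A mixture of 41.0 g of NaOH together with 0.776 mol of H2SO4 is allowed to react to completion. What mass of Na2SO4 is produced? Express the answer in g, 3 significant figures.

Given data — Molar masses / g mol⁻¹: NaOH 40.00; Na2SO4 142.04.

72.8 g

n(NaOH) = 41.00 / 40.00 = 1.025 mol
n(H2SO4) = 0.7760 mol
n/ν for NaOH = 1.025/2 = 0.5125
n/ν for H2SO4 = 0.7760/1 = 0.7760
Smallest n/ν is NaOH → limiting reagent.
n(Na2SO4) = (1/2) × 1.025 = 0.5125 mol
mass = 0.5125 × 142.04 = 72.80 g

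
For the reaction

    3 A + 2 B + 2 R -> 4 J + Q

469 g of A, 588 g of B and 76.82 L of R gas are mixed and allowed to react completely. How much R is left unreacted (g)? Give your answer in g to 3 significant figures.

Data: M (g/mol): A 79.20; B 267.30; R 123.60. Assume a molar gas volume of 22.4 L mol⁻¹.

152 g

n(A) = 469.0 / 79.20 = 5.922 mol
n(B) = 588.0 / 267.30 = 2.200 mol
n(R) = 76.82 / 22.4 = 3.429 mol
n/ν → A: 1.974, B: 1.100, R: 1.715; B is limiting.
R consumed = (2/2) × 2.200 = 2.200 mol
R remaining = 3.429 − 2.200 = 1.229 mol
mass = 1.229 × 123.60 = 151.9 g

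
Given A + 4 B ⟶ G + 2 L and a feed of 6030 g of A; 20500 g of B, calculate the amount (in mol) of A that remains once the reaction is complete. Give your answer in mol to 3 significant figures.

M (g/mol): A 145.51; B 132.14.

n(A) = 6030 / 145.51 = 41.44 mol
n(B) = 20500 / 132.14 = 155.1 mol
n/ν for A = 41.44/1 = 41.44
n/ν for B = 155.1/4 = 38.78
Smallest n/ν is B → limiting reagent.
A consumed = (1/4) × 155.1 = 38.78 mol
A remaining = 41.44 − 38.78 = 2.660 mol

2.66 mol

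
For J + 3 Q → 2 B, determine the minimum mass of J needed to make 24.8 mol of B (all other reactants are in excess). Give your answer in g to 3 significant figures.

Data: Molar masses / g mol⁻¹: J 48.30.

n(B) = 24.80 mol
n(J) = (1/2) × 24.80 = 12.40 mol
mass = 12.40 × 48.30 = 598.9 g

599 g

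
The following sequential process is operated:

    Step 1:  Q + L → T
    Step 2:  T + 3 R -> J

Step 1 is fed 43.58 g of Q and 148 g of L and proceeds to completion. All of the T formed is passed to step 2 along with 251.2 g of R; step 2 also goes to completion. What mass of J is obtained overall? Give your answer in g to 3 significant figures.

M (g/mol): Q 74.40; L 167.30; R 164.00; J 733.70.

Step 1:
n(Q) = 43.58 / 74.40 = 0.5858 mol
n(L) = 148.0 / 167.30 = 0.8846 mol
n/ν for Q = 0.5858/1 = 0.5858
n/ν for L = 0.8846/1 = 0.8846
Smallest n/ν is Q → limiting reagent.
n(T) produced = (1/1) × 0.5858 = 0.5858 mol
Step 2:
n(T) available = 0.5858 mol
n(R) = 251.2 / 164.00 = 1.532 mol
n/ν for T = 0.5858/1 = 0.5858
n/ν for R = 1.532/3 = 0.5107
Smallest n/ν is R → limiting reagent.
n(J) = (1/3) × 1.532 = 0.5107 mol
mass = 0.5107 × 733.70 = 374.7 g

375 g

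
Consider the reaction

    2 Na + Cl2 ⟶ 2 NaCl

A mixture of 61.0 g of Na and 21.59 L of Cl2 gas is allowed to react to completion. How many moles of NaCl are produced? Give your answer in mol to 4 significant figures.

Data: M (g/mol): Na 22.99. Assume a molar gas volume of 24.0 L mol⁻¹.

n(Na) = 61.00 / 22.99 = 2.653 mol
n(Cl2) = 21.59 / 24.0 = 0.8996 mol
n/ν for Na = 2.653/2 = 1.327
n/ν for Cl2 = 0.8996/1 = 0.8996
Smallest n/ν is Cl2 → limiting reagent.
n(NaCl) = (2/1) × 0.8996 = 1.799 mol

1.799 mol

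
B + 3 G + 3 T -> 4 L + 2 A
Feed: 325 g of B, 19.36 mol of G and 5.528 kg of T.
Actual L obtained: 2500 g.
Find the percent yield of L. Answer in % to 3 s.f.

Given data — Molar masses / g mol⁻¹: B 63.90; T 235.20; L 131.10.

93.7 %

n(B) = 325.0 / 63.90 = 5.086 mol
n(G) = 19.36 mol
n(T) = 5.528×1000 / 235.20 = 23.50 mol
n/ν for B = 5.086/1 = 5.086
n/ν for G = 19.36/3 = 6.453
n/ν for T = 23.50/3 = 7.833
Smallest n/ν is B → limiting reagent.
theoretical n(L) = (4/1) × 5.086 = 20.34 mol → 2667 g
% yield = 2500 / 2667 × 100 = 93.74 %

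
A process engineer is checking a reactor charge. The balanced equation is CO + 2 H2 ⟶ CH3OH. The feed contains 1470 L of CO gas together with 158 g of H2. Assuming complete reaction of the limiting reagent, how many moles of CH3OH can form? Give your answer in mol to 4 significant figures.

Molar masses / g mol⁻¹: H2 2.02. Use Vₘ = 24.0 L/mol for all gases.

39.11 mol

n(CO) = 1470 / 24.0 = 61.25 mol
n(H2) = 158.0 / 2.02 = 78.22 mol
n/ν → CO: 61.25, H2: 39.11; H2 is limiting.
n(CH3OH) = (1/2) × 78.22 = 39.11 mol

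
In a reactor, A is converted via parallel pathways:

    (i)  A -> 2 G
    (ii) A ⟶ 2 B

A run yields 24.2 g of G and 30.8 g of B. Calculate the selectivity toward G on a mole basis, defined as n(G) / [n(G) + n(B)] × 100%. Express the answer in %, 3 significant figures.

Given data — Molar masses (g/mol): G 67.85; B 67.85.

n(G) = 24.2 / 67.85 = 0.3567 mol
n(B) = 30.8 / 67.85 = 0.4539 mol
selectivity = 0.3567/(0.3567+0.4539) × 100 = 44.00 %

44.0 %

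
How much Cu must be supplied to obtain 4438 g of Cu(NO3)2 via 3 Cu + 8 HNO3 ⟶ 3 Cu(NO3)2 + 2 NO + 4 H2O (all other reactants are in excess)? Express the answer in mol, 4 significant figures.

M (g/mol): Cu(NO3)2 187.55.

n(Cu(NO3)2) = 4438 / 187.55 = 23.66 mol
n(Cu) = (3/3) × 23.66 = 23.66 mol

23.66 mol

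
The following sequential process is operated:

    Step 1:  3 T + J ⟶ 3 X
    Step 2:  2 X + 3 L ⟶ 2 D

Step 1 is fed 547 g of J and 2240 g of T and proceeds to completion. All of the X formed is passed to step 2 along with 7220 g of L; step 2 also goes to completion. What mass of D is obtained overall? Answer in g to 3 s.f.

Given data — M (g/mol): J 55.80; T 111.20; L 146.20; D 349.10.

Step 1:
n(J) = 547.0 / 55.80 = 9.803 mol
n(T) = 2240 / 111.20 = 20.14 mol
n/ν for J = 9.803/1 = 9.803
n/ν for T = 20.14/3 = 6.713
Smallest n/ν is T → limiting reagent.
n(X) produced = (3/3) × 20.14 = 20.14 mol
Step 2:
n(X) available = 20.14 mol
n(L) = 7220 / 146.20 = 49.38 mol
n/ν for X = 20.14/2 = 10.07
n/ν for L = 49.38/3 = 16.46
Smallest n/ν is X → limiting reagent.
n(D) = (2/2) × 20.14 = 20.14 mol
mass = 20.14 × 349.10 = 7031 g

7030 g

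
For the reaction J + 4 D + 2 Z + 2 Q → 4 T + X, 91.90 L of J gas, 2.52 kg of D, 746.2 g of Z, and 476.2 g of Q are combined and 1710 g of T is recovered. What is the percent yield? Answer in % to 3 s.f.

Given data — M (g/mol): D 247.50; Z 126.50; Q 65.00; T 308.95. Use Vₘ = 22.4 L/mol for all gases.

54.4 %

n(J) = 91.90 / 22.4 = 4.103 mol
n(D) = 2.520×1000 / 247.50 = 10.18 mol
n(Z) = 746.2 / 126.50 = 5.899 mol
n(Q) = 476.2 / 65.00 = 7.326 mol
n/ν for J = 4.103/1 = 4.103
n/ν for D = 10.18/4 = 2.545
n/ν for Z = 5.899/2 = 2.950
n/ν for Q = 7.326/2 = 3.663
Smallest n/ν is D → limiting reagent.
theoretical n(T) = (4/4) × 10.18 = 10.18 mol → 3145 g
% yield = 1710 / 3145 × 100 = 54.37 %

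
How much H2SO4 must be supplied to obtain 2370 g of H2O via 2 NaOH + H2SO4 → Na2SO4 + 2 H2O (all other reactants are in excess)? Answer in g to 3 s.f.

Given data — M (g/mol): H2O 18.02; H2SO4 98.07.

n(H2O) = 2370 / 18.02 = 131.5 mol
n(H2SO4) = (1/2) × 131.5 = 65.75 mol
mass = 65.75 × 98.07 = 6448 g

6450 g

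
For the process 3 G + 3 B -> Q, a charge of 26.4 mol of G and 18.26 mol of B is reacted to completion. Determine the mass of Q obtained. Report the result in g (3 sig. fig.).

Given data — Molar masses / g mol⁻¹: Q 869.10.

5290 g

n(G) = 26.40 mol
n(B) = 18.26 mol
n/ν for G = 26.40/3 = 8.800
n/ν for B = 18.26/3 = 6.087
Smallest n/ν is B → limiting reagent.
n(Q) = (1/3) × 18.26 = 6.087 mol
mass = 6.087 × 869.10 = 5290 g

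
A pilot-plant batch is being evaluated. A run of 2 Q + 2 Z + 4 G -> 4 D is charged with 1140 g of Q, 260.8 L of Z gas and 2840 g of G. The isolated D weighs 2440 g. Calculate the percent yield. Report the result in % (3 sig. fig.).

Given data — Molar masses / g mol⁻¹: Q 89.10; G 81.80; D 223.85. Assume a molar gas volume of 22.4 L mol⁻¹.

n(Q) = 1140 / 89.10 = 12.79 mol
n(Z) = 260.8 / 22.4 = 11.64 mol
n(G) = 2840 / 81.80 = 34.72 mol
n/ν for Q = 12.79/2 = 6.395
n/ν for Z = 11.64/2 = 5.820
n/ν for G = 34.72/4 = 8.680
Smallest n/ν is Z → limiting reagent.
theoretical n(D) = (4/2) × 11.64 = 23.28 mol → 5211 g
% yield = 2440 / 5211 × 100 = 46.82 %

46.8 %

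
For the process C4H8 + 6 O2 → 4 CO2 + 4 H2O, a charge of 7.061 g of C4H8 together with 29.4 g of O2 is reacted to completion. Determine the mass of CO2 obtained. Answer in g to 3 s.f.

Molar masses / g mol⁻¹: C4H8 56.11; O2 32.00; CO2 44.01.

22.2 g

n(C4H8) = 7.061 / 56.11 = 0.1258 mol
n(O2) = 29.40 / 32.00 = 0.9188 mol
n/ν for C4H8 = 0.1258/1 = 0.1258
n/ν for O2 = 0.9188/6 = 0.1531
Smallest n/ν is C4H8 → limiting reagent.
n(CO2) = (4/1) × 0.1258 = 0.5032 mol
mass = 0.5032 × 44.01 = 22.15 g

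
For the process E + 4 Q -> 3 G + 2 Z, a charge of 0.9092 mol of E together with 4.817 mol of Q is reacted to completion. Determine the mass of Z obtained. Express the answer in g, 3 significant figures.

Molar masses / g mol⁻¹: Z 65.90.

n(E) = 0.9092 mol
n(Q) = 4.817 mol
n/ν → E: 0.9092, Q: 1.204; E is limiting.
n(Z) = (2/1) × 0.9092 = 1.818 mol
mass = 1.818 × 65.90 = 119.8 g

120 g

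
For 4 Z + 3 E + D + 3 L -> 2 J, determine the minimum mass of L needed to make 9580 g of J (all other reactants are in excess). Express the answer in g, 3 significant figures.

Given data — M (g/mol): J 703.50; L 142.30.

2910 g

n(J) = 9580 / 703.50 = 13.62 mol
n(L) = (3/2) × 13.62 = 20.43 mol
mass = 20.43 × 142.30 = 2907 g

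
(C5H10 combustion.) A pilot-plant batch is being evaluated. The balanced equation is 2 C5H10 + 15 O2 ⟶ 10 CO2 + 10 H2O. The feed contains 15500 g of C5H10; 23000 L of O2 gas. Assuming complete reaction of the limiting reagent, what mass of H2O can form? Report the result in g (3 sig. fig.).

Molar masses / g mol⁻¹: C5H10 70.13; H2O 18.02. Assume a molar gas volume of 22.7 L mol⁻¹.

n(C5H10) = 15500 / 70.13 = 221.0 mol
n(O2) = 23000 / 22.7 = 1013 mol
n/ν → C5H10: 110.5, O2: 67.53; O2 is limiting.
n(H2O) = (10/15) × 1013 = 675.3 mol
mass = 675.3 × 18.02 = 12170 g

12200 g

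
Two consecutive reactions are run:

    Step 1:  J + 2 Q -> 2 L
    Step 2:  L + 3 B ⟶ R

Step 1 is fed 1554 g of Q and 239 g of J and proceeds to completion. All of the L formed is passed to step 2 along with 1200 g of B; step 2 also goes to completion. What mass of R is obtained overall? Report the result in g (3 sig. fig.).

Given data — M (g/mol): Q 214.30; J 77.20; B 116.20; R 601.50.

Step 1:
n(Q) = 1554 / 214.30 = 7.252 mol
n(J) = 239.0 / 77.20 = 3.096 mol
n/ν for Q = 7.252/2 = 3.626
n/ν for J = 3.096/1 = 3.096
Smallest n/ν is J → limiting reagent.
n(L) produced = (2/1) × 3.096 = 6.192 mol
Step 2:
n(L) available = 6.192 mol
n(B) = 1200 / 116.20 = 10.33 mol
n/ν for L = 6.192/1 = 6.192
n/ν for B = 10.33/3 = 3.443
Smallest n/ν is B → limiting reagent.
n(R) = (1/3) × 10.33 = 3.443 mol
mass = 3.443 × 601.50 = 2071 g

2070 g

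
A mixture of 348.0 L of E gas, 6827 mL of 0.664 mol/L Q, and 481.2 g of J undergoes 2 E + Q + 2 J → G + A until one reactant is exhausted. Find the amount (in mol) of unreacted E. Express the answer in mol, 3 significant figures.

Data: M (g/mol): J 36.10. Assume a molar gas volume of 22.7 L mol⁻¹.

6.26 mol

n(E) = 348.0 / 22.7 = 15.33 mol
n(Q) = 0.664 × 6827/1000 = 4.533 mol
n(J) = 481.2 / 36.10 = 13.33 mol
n/ν → E: 7.665, Q: 4.533, J: 6.665; Q is limiting.
E consumed = (2/1) × 4.533 = 9.066 mol
E remaining = 15.33 − 9.066 = 6.264 mol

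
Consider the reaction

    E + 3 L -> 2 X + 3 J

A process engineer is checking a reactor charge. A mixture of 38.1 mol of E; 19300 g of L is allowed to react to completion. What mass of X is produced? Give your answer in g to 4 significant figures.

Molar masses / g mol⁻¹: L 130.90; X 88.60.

6751 g

n(E) = 38.10 mol
n(L) = 19300 / 130.90 = 147.4 mol
n/ν for E = 38.10/1 = 38.10
n/ν for L = 147.4/3 = 49.13
Smallest n/ν is E → limiting reagent.
n(X) = (2/1) × 38.10 = 76.20 mol
mass = 76.20 × 88.60 = 6751 g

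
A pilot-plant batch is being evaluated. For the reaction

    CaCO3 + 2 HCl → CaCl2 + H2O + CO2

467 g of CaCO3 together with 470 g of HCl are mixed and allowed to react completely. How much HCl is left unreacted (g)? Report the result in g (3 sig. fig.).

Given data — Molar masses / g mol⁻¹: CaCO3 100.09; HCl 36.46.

130 g

n(CaCO3) = 467.0 / 100.09 = 4.666 mol
n(HCl) = 470.0 / 36.46 = 12.89 mol
n/ν for CaCO3 = 4.666/1 = 4.666
n/ν for HCl = 12.89/2 = 6.445
Smallest n/ν is CaCO3 → limiting reagent.
HCl consumed = (2/1) × 4.666 = 9.332 mol
HCl remaining = 12.89 − 9.332 = 3.558 mol
mass = 3.558 × 36.46 = 129.7 g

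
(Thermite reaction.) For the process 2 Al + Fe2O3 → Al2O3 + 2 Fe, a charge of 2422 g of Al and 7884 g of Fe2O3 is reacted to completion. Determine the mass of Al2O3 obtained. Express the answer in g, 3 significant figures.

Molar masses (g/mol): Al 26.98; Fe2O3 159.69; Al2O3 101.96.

4580 g

n(Al) = 2422 / 26.98 = 89.77 mol
n(Fe2O3) = 7884 / 159.69 = 49.37 mol
n/ν → Al: 44.89, Fe2O3: 49.37; Al is limiting.
n(Al2O3) = (1/2) × 89.77 = 44.89 mol
mass = 44.89 × 101.96 = 4577 g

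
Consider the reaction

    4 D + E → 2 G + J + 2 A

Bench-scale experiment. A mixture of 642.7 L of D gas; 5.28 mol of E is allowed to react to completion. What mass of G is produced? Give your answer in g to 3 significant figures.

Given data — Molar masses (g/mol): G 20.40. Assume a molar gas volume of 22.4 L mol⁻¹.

n(D) = 642.7 / 22.4 = 28.69 mol
n(E) = 5.280 mol
n/ν for D = 28.69/4 = 7.173
n/ν for E = 5.280/1 = 5.280
Smallest n/ν is E → limiting reagent.
n(G) = (2/1) × 5.280 = 10.56 mol
mass = 10.56 × 20.40 = 215.4 g

215 g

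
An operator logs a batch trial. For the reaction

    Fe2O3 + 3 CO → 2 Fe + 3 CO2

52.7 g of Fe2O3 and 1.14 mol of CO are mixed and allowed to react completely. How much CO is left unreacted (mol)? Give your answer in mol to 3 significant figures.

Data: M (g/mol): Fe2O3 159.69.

n(Fe2O3) = 52.70 / 159.69 = 0.3300 mol
n(CO) = 1.140 mol
n/ν for Fe2O3 = 0.3300/1 = 0.3300
n/ν for CO = 1.140/3 = 0.3800
Smallest n/ν is Fe2O3 → limiting reagent.
CO consumed = (3/1) × 0.3300 = 0.9900 mol
CO remaining = 1.140 − 0.9900 = 0.1500 mol

0.150 mol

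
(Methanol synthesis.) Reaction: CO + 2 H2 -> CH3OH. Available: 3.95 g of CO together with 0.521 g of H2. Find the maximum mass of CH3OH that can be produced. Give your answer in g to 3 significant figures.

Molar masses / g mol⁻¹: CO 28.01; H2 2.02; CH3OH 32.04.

n(CO) = 3.950 / 28.01 = 0.1410 mol
n(H2) = 0.5210 / 2.02 = 0.2579 mol
n/ν for CO = 0.1410/1 = 0.1410
n/ν for H2 = 0.2579/2 = 0.1290
Smallest n/ν is H2 → limiting reagent.
n(CH3OH) = (1/2) × 0.2579 = 0.1290 mol
mass = 0.1290 × 32.04 = 4.133 g

4.13 g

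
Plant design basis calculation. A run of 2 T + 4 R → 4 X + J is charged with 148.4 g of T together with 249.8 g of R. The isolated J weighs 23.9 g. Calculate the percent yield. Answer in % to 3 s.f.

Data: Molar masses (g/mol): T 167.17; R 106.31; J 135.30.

39.8 %

n(T) = 148.4 / 167.17 = 0.8877 mol
n(R) = 249.8 / 106.31 = 2.350 mol
n/ν for T = 0.8877/2 = 0.4439
n/ν for R = 2.350/4 = 0.5875
Smallest n/ν is T → limiting reagent.
theoretical n(J) = (1/2) × 0.8877 = 0.4439 mol → 60.06 g
% yield = 23.9 / 60.06 × 100 = 39.79 %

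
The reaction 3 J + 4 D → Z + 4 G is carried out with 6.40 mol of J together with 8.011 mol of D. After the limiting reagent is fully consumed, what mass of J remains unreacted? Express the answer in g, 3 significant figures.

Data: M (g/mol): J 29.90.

11.7 g

n(J) = 6.400 mol
n(D) = 8.011 mol
n/ν for J = 6.400/3 = 2.133
n/ν for D = 8.011/4 = 2.003
Smallest n/ν is D → limiting reagent.
J consumed = (3/4) × 8.011 = 6.008 mol
J remaining = 6.400 − 6.008 = 0.3920 mol
mass = 0.3920 × 29.90 = 11.72 g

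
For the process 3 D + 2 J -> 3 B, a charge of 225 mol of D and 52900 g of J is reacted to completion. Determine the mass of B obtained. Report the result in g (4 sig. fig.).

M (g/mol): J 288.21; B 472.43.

n(D) = 225.0 mol
n(J) = 52900 / 288.21 = 183.5 mol
n/ν → D: 75.00, J: 91.75; D is limiting.
n(B) = (3/3) × 225.0 = 225.0 mol
mass = 225.0 × 472.43 = 106300 g

106300 g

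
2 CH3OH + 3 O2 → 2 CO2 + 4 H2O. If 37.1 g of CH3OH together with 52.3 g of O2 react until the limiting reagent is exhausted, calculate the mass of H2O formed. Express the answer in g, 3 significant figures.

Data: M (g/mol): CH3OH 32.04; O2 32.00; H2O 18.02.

39.3 g

n(CH3OH) = 37.10 / 32.04 = 1.158 mol
n(O2) = 52.30 / 32.00 = 1.634 mol
n/ν → CH3OH: 0.5790, O2: 0.5447; O2 is limiting.
n(H2O) = (4/3) × 1.634 = 2.179 mol
mass = 2.179 × 18.02 = 39.27 g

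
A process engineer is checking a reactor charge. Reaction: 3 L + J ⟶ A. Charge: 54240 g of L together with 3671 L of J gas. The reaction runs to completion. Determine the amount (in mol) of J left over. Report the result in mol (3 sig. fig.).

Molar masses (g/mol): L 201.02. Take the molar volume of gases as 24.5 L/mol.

n(L) = 54240 / 201.02 = 269.8 mol
n(J) = 3671 / 24.5 = 149.8 mol
n/ν for L = 269.8/3 = 89.93
n/ν for J = 149.8/1 = 149.8
Smallest n/ν is L → limiting reagent.
J consumed = (1/3) × 269.8 = 89.93 mol
J remaining = 149.8 − 89.93 = 59.87 mol

59.9 mol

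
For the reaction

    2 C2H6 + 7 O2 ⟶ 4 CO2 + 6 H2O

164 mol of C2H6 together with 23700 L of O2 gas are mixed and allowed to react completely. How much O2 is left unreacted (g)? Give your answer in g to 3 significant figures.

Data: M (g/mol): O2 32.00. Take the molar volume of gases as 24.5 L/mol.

12600 g

n(C2H6) = 164.0 mol
n(O2) = 23700 / 24.5 = 967.3 mol
n/ν → C2H6: 82.00, O2: 138.2; C2H6 is limiting.
O2 consumed = (7/2) × 164.0 = 574.0 mol
O2 remaining = 967.3 − 574.0 = 393.3 mol
mass = 393.3 × 32.00 = 12590 g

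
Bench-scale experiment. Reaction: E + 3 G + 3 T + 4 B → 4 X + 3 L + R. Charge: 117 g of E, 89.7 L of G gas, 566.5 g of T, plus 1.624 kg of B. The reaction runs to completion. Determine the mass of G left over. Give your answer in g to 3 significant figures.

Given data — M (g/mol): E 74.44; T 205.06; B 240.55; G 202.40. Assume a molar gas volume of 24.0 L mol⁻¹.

197 g

n(E) = 117.0 / 74.44 = 1.572 mol
n(G) = 89.70 / 24.0 = 3.738 mol
n(T) = 566.5 / 205.06 = 2.763 mol
n(B) = 1.624×1000 / 240.55 = 6.751 mol
n/ν for E = 1.572/1 = 1.572
n/ν for G = 3.738/3 = 1.246
n/ν for T = 2.763/3 = 0.9210
n/ν for B = 6.751/4 = 1.688
Smallest n/ν is T → limiting reagent.
G consumed = (3/3) × 2.763 = 2.763 mol
G remaining = 3.738 − 2.763 = 0.9750 mol
mass = 0.9750 × 202.40 = 197.3 g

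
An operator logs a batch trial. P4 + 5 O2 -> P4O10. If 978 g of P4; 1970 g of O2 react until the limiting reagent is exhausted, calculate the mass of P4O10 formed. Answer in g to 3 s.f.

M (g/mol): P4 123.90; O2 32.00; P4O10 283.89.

n(P4) = 978.0 / 123.90 = 7.893 mol
n(O2) = 1970 / 32.00 = 61.56 mol
n/ν for P4 = 7.893/1 = 7.893
n/ν for O2 = 61.56/5 = 12.31
Smallest n/ν is P4 → limiting reagent.
n(P4O10) = (1/1) × 7.893 = 7.893 mol
mass = 7.893 × 283.89 = 2241 g

2240 g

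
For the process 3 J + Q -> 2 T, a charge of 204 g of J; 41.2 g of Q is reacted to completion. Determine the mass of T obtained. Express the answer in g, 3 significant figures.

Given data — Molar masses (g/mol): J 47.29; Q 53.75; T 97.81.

n(J) = 204.0 / 47.29 = 4.314 mol
n(Q) = 41.20 / 53.75 = 0.7665 mol
n/ν → J: 1.438, Q: 0.7665; Q is limiting.
n(T) = (2/1) × 0.7665 = 1.533 mol
mass = 1.533 × 97.81 = 149.9 g

150 g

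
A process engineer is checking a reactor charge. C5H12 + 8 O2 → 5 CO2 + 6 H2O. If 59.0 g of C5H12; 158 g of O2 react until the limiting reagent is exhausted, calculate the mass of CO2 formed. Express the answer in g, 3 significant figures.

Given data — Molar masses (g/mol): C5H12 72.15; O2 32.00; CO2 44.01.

n(C5H12) = 59.00 / 72.15 = 0.8177 mol
n(O2) = 158.0 / 32.00 = 4.938 mol
n/ν for C5H12 = 0.8177/1 = 0.8177
n/ν for O2 = 4.938/8 = 0.6173
Smallest n/ν is O2 → limiting reagent.
n(CO2) = (5/8) × 4.938 = 3.086 mol
mass = 3.086 × 44.01 = 135.8 g

136 g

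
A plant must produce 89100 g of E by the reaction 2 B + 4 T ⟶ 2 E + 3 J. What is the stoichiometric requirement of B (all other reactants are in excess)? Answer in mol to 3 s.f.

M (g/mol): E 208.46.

427 mol

n(E) = 89100 / 208.46 = 427.4 mol
n(B) = (2/2) × 427.4 = 427.4 mol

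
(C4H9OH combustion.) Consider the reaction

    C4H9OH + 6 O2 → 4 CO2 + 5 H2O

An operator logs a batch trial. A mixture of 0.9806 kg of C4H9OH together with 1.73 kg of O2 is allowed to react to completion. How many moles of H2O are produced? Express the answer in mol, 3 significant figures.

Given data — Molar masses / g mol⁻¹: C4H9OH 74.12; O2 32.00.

n(C4H9OH) = 0.9806×1000 / 74.12 = 13.23 mol
n(O2) = 1.730×1000 / 32.00 = 54.06 mol
n/ν for C4H9OH = 13.23/1 = 13.23
n/ν for O2 = 54.06/6 = 9.010
Smallest n/ν is O2 → limiting reagent.
n(H2O) = (5/6) × 54.06 = 45.05 mol

45.1 mol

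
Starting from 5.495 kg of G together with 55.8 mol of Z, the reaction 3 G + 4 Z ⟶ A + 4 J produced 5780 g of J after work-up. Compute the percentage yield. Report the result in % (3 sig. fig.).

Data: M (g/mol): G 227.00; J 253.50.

70.6 %

n(G) = 5.495×1000 / 227.00 = 24.21 mol
n(Z) = 55.80 mol
n/ν → G: 8.070, Z: 13.95; G is limiting.
theoretical n(J) = (4/3) × 24.21 = 32.28 mol → 8183 g
% yield = 5780 / 8183 × 100 = 70.63 %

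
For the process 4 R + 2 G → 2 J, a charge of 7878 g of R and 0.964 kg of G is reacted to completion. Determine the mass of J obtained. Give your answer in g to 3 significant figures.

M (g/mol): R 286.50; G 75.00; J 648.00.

n(R) = 7878 / 286.50 = 27.50 mol
n(G) = 0.9640×1000 / 75.00 = 12.85 mol
n/ν for R = 27.50/4 = 6.875
n/ν for G = 12.85/2 = 6.425
Smallest n/ν is G → limiting reagent.
n(J) = (2/2) × 12.85 = 12.85 mol
mass = 12.85 × 648.00 = 8327 g

8330 g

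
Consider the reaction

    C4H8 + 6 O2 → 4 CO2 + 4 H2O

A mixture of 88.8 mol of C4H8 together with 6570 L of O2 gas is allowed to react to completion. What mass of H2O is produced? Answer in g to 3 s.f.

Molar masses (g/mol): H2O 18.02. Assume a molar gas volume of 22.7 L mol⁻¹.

n(C4H8) = 88.80 mol
n(O2) = 6570 / 22.7 = 289.4 mol
n/ν for C4H8 = 88.80/1 = 88.80
n/ν for O2 = 289.4/6 = 48.23
Smallest n/ν is O2 → limiting reagent.
n(H2O) = (4/6) × 289.4 = 192.9 mol
mass = 192.9 × 18.02 = 3476 g

3480 g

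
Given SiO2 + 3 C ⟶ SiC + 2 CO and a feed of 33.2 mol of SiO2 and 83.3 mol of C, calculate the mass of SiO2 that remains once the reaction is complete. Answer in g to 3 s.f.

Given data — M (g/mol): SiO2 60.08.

326 g

n(SiO2) = 33.20 mol
n(C) = 83.30 mol
n/ν for SiO2 = 33.20/1 = 33.20
n/ν for C = 83.30/3 = 27.77
Smallest n/ν is C → limiting reagent.
SiO2 consumed = (1/3) × 83.30 = 27.77 mol
SiO2 remaining = 33.20 − 27.77 = 5.430 mol
mass = 5.430 × 60.08 = 326.2 g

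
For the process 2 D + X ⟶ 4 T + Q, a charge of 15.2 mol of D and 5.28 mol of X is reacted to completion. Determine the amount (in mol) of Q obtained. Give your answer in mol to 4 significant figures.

5.280 mol

n(D) = 15.20 mol
n(X) = 5.280 mol
n/ν for D = 15.20/2 = 7.600
n/ν for X = 5.280/1 = 5.280
Smallest n/ν is X → limiting reagent.
n(Q) = (1/1) × 5.280 = 5.280 mol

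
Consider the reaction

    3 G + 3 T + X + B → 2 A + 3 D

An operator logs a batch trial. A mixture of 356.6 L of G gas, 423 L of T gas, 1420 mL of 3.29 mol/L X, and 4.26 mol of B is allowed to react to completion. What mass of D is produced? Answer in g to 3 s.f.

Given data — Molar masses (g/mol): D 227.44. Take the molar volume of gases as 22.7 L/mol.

n(G) = 356.6 / 22.7 = 15.71 mol
n(T) = 423.0 / 22.7 = 18.63 mol
n(X) = 3.29 × 1420/1000 = 4.672 mol
n(B) = 4.260 mol
n/ν → G: 5.237, T: 6.210, X: 4.672, B: 4.260; B is limiting.
n(D) = (3/1) × 4.260 = 12.78 mol
mass = 12.78 × 227.44 = 2907 g

2910 g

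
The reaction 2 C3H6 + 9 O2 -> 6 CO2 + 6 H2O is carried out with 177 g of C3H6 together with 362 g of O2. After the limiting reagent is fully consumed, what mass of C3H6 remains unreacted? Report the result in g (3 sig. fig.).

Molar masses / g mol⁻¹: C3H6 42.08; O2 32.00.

n(C3H6) = 177.0 / 42.08 = 4.206 mol
n(O2) = 362.0 / 32.00 = 11.31 mol
n/ν for C3H6 = 4.206/2 = 2.103
n/ν for O2 = 11.31/9 = 1.257
Smallest n/ν is O2 → limiting reagent.
C3H6 consumed = (2/9) × 11.31 = 2.513 mol
C3H6 remaining = 4.206 − 2.513 = 1.693 mol
mass = 1.693 × 42.08 = 71.24 g

71.2 g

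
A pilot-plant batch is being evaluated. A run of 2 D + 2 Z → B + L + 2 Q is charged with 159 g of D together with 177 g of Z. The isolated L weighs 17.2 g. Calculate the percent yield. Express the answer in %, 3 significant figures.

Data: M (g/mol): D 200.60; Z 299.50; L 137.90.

42.2 %

n(D) = 159.0 / 200.60 = 0.7926 mol
n(Z) = 177.0 / 299.50 = 0.5910 mol
n/ν for D = 0.7926/2 = 0.3963
n/ν for Z = 0.5910/2 = 0.2955
Smallest n/ν is Z → limiting reagent.
theoretical n(L) = (1/2) × 0.5910 = 0.2955 mol → 40.75 g
% yield = 17.2 / 40.75 × 100 = 42.21 %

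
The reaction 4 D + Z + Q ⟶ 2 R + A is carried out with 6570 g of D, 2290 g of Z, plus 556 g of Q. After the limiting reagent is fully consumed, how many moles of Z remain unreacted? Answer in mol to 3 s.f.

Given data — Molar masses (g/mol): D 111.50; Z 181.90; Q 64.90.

4.02 mol

n(D) = 6570 / 111.50 = 58.92 mol
n(Z) = 2290 / 181.90 = 12.59 mol
n(Q) = 556.0 / 64.90 = 8.567 mol
n/ν for D = 58.92/4 = 14.73
n/ν for Z = 12.59/1 = 12.59
n/ν for Q = 8.567/1 = 8.567
Smallest n/ν is Q → limiting reagent.
Z consumed = (1/1) × 8.567 = 8.567 mol
Z remaining = 12.59 − 8.567 = 4.023 mol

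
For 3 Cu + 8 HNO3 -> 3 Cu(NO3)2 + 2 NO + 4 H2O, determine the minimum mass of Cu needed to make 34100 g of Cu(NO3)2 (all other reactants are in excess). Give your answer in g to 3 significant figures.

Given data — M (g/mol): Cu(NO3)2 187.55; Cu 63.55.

11600 g

n(Cu(NO3)2) = 34100 / 187.55 = 181.8 mol
n(Cu) = (3/3) × 181.8 = 181.8 mol
mass = 181.8 × 63.55 = 11550 g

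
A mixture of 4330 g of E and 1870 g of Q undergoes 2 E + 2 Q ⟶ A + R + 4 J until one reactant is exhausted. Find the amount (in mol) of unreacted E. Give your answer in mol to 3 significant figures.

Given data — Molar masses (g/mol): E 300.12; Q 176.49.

n(E) = 4330 / 300.12 = 14.43 mol
n(Q) = 1870 / 176.49 = 10.60 mol
n/ν for E = 14.43/2 = 7.215
n/ν for Q = 10.60/2 = 5.300
Smallest n/ν is Q → limiting reagent.
E consumed = (2/2) × 10.60 = 10.60 mol
E remaining = 14.43 − 10.60 = 3.830 mol

3.83 mol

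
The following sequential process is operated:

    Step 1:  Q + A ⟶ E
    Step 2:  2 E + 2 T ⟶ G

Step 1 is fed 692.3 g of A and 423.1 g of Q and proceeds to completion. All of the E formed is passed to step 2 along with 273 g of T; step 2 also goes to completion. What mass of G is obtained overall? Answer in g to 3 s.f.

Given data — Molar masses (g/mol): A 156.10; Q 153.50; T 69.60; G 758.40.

Step 1:
n(A) = 692.3 / 156.10 = 4.435 mol
n(Q) = 423.1 / 153.50 = 2.756 mol
n/ν for A = 4.435/1 = 4.435
n/ν for Q = 2.756/1 = 2.756
Smallest n/ν is Q → limiting reagent.
n(E) produced = (1/1) × 2.756 = 2.756 mol
Step 2:
n(E) available = 2.756 mol
n(T) = 273.0 / 69.60 = 3.922 mol
n/ν for E = 2.756/2 = 1.378
n/ν for T = 3.922/2 = 1.961
Smallest n/ν is E → limiting reagent.
n(G) = (1/2) × 2.756 = 1.378 mol
mass = 1.378 × 758.40 = 1045 g

1050 g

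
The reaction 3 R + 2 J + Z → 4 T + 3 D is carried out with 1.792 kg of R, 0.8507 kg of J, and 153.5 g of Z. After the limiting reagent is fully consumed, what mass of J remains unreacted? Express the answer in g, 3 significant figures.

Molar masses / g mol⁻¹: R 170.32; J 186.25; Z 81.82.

152 g

n(R) = 1.792×1000 / 170.32 = 10.52 mol
n(J) = 0.8507×1000 / 186.25 = 4.568 mol
n(Z) = 153.5 / 81.82 = 1.876 mol
n/ν → R: 3.507, J: 2.284, Z: 1.876; Z is limiting.
J consumed = (2/1) × 1.876 = 3.752 mol
J remaining = 4.568 − 3.752 = 0.8160 mol
mass = 0.8160 × 186.25 = 152.0 g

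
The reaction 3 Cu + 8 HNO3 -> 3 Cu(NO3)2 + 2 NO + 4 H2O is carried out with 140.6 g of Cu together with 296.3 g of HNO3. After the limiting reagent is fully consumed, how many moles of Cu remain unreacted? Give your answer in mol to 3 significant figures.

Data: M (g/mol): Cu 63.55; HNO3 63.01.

n(Cu) = 140.6 / 63.55 = 2.212 mol
n(HNO3) = 296.3 / 63.01 = 4.702 mol
n/ν for Cu = 2.212/3 = 0.7373
n/ν for HNO3 = 4.702/8 = 0.5878
Smallest n/ν is HNO3 → limiting reagent.
Cu consumed = (3/8) × 4.702 = 1.763 mol
Cu remaining = 2.212 − 1.763 = 0.4490 mol

0.449 mol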